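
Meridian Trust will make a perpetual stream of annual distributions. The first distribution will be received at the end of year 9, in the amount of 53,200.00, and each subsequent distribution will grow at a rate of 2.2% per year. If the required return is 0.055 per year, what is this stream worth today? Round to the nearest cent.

1050456.36

Value at end of year 8: C₁ / (r − g) = 53,200.00 / (0.055 − 0.022) = 1,612,121.2121
Discount to today: PV = 1,612,121.2121 / (1 + 0.055)^8 = 1,612,121.2121 / 1.534687 = 1,050,456.36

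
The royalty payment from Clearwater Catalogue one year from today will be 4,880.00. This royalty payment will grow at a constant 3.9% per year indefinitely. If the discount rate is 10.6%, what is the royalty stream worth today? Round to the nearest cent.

72835.82

Growing perpetuity: P = D₁ / (r − g) = 4,880.0000 / (0.106 − 0.039) = 72,835.82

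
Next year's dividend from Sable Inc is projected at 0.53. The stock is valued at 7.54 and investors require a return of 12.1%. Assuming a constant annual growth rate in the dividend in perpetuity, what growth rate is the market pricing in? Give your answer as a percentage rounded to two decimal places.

5.07%

P = D₁/(r−g) ⇒ g = r − D₁/P = 0.121 − 0.53/7.54 = 0.050708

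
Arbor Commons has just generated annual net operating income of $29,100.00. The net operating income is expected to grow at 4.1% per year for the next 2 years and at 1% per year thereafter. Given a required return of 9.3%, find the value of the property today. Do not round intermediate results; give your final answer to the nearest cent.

$375328.70

D_1 = 30293.10000
D_2 = 31535.11710
Terminal value at year 2: TV = D_2×(1+g_2)/(r−g_2) = 31850.46827/0.083 = 383740.58158
P_0 = D_1/(1+r)^1 + D_2/(1+r)^2 + TV/(1+r)^2
    = 27715.55352 + 26396.97275 + 321216.17444 = 375328.70071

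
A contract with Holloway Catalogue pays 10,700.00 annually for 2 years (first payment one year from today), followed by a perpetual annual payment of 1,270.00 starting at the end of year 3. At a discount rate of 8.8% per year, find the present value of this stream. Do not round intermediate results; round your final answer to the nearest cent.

31065.35

PV of 2-year annuity: 10,700.00 × [1 − (1+0.088)^−2] / 0.088 = 18873.67539
Perpetuity value at year 2: 1,270.00 / 0.088 = 14431.81818
PV of perpetuity: 14431.81818 / (1+0.088)^2 = 12191.67166
Total PV = 18873.67539 + 12191.67166 = 31065.34705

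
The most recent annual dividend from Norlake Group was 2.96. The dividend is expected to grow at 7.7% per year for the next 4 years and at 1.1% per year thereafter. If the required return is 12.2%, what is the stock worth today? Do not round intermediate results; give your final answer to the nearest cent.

D_1 = 3.18792
D_2 = 3.43339
D_3 = 3.69776
D_4 = 3.98249
Terminal value at year 4: TV = D_4×(1+g_2)/(r−g_2) = 4.02630/0.111 = 36.27294
P_0 = D_1/(1+r)^1 + D_2/(1+r)^2 + D_3/(1+r)^3 + D_4/(1+r)^4 + TV/(1+r)^4
    = 2.84128 + 2.72733 + 2.61794 + 2.51295 + 22.88818 = 33.58768

33.59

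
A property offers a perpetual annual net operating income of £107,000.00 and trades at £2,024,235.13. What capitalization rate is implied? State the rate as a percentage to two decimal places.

P = C/r ⇒ r = C/P = £107,000.00/£2,024,235.13 = 0.052859

5.29%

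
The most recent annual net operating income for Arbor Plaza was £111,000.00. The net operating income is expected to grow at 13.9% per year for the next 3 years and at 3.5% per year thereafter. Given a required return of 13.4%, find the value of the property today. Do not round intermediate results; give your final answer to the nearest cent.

£1511817.40

D_1 = 126429.00000
D_2 = 144002.63100
D_3 = 164018.99671
Terminal value at year 3: TV = D_3×(1+g_2)/(r−g_2) = 169759.66159/0.099 = 1714744.05650
P_0 = D_1/(1+r)^1 + D_2/(1+r)^2 + D_3/(1+r)^3 + TV/(1+r)^3
    = 111489.41799 + 111980.99391 + 112474.73727 + 1175872.25323 = 1511817.40240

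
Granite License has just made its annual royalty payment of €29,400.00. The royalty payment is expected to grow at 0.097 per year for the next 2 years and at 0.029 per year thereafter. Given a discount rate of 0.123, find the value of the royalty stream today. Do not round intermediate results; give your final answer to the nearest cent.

D_1 = 32251.80000
D_2 = 35380.22460
Terminal value at year 2: TV = D_2×(1+g_2)/(r−g_2) = 36406.25111/0.094 = 387300.54376
P_0 = D_1/(1+r)^1 + D_2/(1+r)^2 + TV/(1+r)^2
    = 28719.32324 + 28054.40570 + 307106.20703 = 363879.93596

€363879.94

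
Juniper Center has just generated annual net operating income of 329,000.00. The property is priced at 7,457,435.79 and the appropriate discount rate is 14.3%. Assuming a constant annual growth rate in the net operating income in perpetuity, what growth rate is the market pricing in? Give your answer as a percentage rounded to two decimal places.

9.47%

P = D₀(1+g)/(r−g) ⇒ P(r−g) = D₀(1+g) ⇒ g(P+D₀) = P·r − D₀
g = (P·r − D₀)/(P + D₀) = (7,457,435.79×0.143 − 329,000.00) / (7,457,435.79 + 329,000.00) = 0.094705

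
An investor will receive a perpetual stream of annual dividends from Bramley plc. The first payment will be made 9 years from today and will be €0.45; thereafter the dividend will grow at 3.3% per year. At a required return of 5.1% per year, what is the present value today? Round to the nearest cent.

Value at end of year 8: C₁ / (r − g) = €0.45 / (0.051 − 0.033) = €25.0000
Discount to today: PV = €25.0000 / (1 + 0.051)^8 = €25.0000 / 1.488750 = €16.79

€16.79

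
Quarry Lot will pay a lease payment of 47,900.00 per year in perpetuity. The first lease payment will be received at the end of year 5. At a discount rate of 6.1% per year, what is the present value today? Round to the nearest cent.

619646.70

Value at end of year 4: C / r = 47,900.00 / 0.061 = 785,245.9016
Discount to today: PV = 785,245.9016 / (1 + 0.061)^4 = 785,245.9016 / 1.267248 = 619,646.70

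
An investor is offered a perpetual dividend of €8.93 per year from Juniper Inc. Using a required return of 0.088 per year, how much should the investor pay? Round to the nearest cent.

€101.48

Level perpetuity: PV = C / r = €8.93 / 0.088 = €101.48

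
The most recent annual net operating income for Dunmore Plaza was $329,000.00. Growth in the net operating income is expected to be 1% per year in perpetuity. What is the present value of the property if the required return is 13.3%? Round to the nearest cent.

$2701544.72

D₁ = D₀ × (1 + g) = $329,000.00 × 1.01 = $332,290.0000
Growing perpetuity: P = D₁ / (r − g) = $332,290.0000 / (0.133 − 0.01) = $2,701,544.72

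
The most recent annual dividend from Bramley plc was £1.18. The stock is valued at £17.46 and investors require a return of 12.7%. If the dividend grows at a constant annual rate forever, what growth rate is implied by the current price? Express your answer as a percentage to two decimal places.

P = D₀(1+g)/(r−g) ⇒ P(r−g) = D₀(1+g) ⇒ g(P+D₀) = P·r − D₀
g = (P·r − D₀)/(P + D₀) = (£17.46×0.127 − £1.18) / (£17.46 + £1.18) = 0.055656

5.57%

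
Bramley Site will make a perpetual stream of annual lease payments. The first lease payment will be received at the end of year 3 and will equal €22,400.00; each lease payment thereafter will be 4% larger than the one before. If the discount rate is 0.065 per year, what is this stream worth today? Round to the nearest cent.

€789966.72

Value at end of year 2: C₁ / (r − g) = €22,400.00 / (0.065 − 0.04) = €896,000.0000
Discount to today: PV = €896,000.0000 / (1 + 0.065)^2 = €896,000.0000 / 1.134225 = €789,966.72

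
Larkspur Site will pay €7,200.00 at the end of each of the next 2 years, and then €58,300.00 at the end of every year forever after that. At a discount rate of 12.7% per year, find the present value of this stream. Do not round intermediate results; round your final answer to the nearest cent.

€373481.37

PV of 2-year annuity: €7,200.00 × [1 − (1+0.127)^−2] / 0.127 = 12057.35795
Perpetuity value at year 2: €58,300.00 / 0.127 = 459055.11811
PV of perpetuity: 459055.11811 / (1+0.127)^2 = 361424.01135
Total PV = 12057.35795 + 361424.01135 = 373481.36930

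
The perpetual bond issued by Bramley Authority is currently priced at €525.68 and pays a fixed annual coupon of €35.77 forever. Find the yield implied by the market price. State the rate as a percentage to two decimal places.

P = C/r ⇒ r = C/P = €35.77/€525.68 = 0.068045

6.80%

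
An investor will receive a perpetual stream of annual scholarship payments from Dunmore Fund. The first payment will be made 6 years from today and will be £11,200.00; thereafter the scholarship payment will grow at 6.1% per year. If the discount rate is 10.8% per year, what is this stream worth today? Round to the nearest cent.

Value at end of year 5: C₁ / (r − g) = £11,200.00 / (0.108 − 0.061) = £238,297.8723
Discount to today: PV = £238,297.8723 / (1 + 0.108)^5 = £238,297.8723 / 1.669932 = £142,699.14

£142699.14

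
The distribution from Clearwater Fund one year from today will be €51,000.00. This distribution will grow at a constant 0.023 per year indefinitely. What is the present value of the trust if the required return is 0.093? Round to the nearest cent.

Growing perpetuity: P = D₁ / (r − g) = €51,000.0000 / (0.093 − 0.023) = €728,571.43

€728571.43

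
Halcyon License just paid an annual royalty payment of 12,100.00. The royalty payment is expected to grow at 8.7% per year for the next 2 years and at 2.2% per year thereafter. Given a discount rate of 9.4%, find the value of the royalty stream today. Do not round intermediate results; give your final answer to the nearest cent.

193530.10

D_1 = 13152.70000
D_2 = 14296.98490
Terminal value at year 2: TV = D_2×(1+g_2)/(r−g_2) = 14611.51857/0.072 = 202937.75789
P_0 = D_1/(1+r)^1 + D_2/(1+r)^2 + TV/(1+r)^2
    = 12022.57770 + 11945.65078 + 169561.87639 = 193530.10486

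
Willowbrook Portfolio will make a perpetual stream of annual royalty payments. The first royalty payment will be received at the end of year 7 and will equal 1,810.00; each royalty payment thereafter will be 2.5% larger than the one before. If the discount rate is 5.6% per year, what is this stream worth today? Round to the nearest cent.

42104.97

Value at end of year 6: C₁ / (r − g) = 1,810.00 / (0.056 − 0.025) = 58,387.0968
Discount to today: PV = 58,387.0968 / (1 + 0.056)^6 = 58,387.0968 / 1.386703 = 42,104.97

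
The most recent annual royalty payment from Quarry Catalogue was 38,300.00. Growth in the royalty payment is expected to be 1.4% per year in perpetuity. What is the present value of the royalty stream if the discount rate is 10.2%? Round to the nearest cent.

441320.45

D₁ = D₀ × (1 + g) = 38,300.00 × 1.014 = 38,836.2000
Growing perpetuity: P = D₁ / (r − g) = 38,836.2000 / (0.102 − 0.014) = 441,320.45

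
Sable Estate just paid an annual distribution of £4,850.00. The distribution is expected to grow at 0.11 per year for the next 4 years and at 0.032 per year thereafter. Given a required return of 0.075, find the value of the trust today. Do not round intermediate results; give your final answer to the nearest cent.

£153346.92

D_1 = 5383.50000
D_2 = 5975.68500
D_3 = 6633.01035
D_4 = 7362.64149
Terminal value at year 4: TV = D_4×(1+g_2)/(r−g_2) = 7598.24602/0.043 = 176703.39572
P_0 = D_1/(1+r)^1 + D_2/(1+r)^2 + D_3/(1+r)^3 + D_4/(1+r)^4 + TV/(1+r)^4
    = 5007.90698 + 5170.95511 + 5339.31179 + 5513.14985 + 132315.59633 = 153346.92006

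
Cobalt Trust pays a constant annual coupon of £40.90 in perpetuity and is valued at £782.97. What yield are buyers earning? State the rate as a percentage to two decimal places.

5.22%

P = C/r ⇒ r = C/P = £40.90/£782.97 = 0.052237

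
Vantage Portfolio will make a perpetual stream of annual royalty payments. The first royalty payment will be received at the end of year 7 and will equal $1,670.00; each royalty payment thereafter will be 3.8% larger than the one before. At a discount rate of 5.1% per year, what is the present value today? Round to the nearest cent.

$95314.03

Value at end of year 6: C₁ / (r − g) = $1,670.00 / (0.051 − 0.038) = $128,461.5385
Discount to today: PV = $128,461.5385 / (1 + 0.051)^6 = $128,461.5385 / 1.347772 = $95,314.03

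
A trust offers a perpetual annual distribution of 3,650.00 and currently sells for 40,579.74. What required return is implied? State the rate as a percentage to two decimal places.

P = C/r ⇒ r = C/P = 3,650.00/40,579.74 = 0.089946

8.99%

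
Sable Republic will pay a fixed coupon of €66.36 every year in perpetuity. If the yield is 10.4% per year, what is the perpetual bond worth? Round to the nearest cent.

Level perpetuity: PV = C / r = €66.36 / 0.104 = €638.08

€638.08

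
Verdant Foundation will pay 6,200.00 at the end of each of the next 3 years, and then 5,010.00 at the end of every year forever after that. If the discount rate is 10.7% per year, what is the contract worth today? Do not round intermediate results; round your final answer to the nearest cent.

49745.69

PV of 3-year annuity: 6,200.00 × [1 − (1+0.107)^−3] / 0.107 = 15230.43609
Perpetuity value at year 3: 5,010.00 / 0.107 = 46822.42991
PV of perpetuity: 46822.42991 / (1+0.107)^3 = 34515.25494
Total PV = 15230.43609 + 34515.25494 = 49745.69103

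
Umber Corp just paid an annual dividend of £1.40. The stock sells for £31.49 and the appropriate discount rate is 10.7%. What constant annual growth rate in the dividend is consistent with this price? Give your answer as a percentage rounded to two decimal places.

5.99%

P = D₀(1+g)/(r−g) ⇒ P(r−g) = D₀(1+g) ⇒ g(P+D₀) = P·r − D₀
g = (P·r − D₀)/(P + D₀) = (£31.49×0.107 − £1.40) / (£31.49 + £1.40) = 0.059879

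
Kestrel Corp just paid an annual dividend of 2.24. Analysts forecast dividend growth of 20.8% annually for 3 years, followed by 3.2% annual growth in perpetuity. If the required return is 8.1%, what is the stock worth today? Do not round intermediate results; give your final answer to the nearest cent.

D_1 = 2.70592
D_2 = 3.26875
D_3 = 3.94865
Terminal value at year 3: TV = D_3×(1+g_2)/(r−g_2) = 4.07501/0.049 = 83.16344
P_0 = D_1/(1+r)^1 + D_2/(1+r)^2 + D_3/(1+r)^3 + TV/(1+r)^3
    = 2.50316 + 2.79724 + 3.12588 + 65.83478 = 74.26106

74.26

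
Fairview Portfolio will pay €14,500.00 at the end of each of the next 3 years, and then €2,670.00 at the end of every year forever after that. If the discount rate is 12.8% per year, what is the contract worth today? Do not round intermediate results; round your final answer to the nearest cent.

€48886.94

PV of 3-year annuity: €14,500.00 × [1 − (1+0.128)^−3] / 0.128 = 34353.31624
Perpetuity value at year 3: €2,670.00 / 0.128 = 20859.37500
PV of perpetuity: 20859.37500 / (1+0.128)^3 = 14533.62642
Total PV = 34353.31624 + 14533.62642 = 48886.94266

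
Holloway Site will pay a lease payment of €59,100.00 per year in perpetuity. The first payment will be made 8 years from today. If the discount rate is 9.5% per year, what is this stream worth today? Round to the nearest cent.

Value at end of year 7: C / r = €59,100.00 / 0.095 = €622,105.2632
Discount to today: PV = €622,105.2632 / (1 + 0.095)^7 = €622,105.2632 / 1.887552 = €329,583.18

€329583.18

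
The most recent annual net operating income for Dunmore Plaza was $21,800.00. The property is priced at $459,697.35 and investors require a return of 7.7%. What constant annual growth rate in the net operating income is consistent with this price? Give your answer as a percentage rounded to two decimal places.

2.82%

P = D₀(1+g)/(r−g) ⇒ P(r−g) = D₀(1+g) ⇒ g(P+D₀) = P·r − D₀
g = (P·r − D₀)/(P + D₀) = ($459,697.35×0.077 − $21,800.00) / ($459,697.35 + $21,800.00) = 0.028238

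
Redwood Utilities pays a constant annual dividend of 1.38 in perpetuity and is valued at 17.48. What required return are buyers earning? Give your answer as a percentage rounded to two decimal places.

P = C/r ⇒ r = C/P = 1.38/17.48 = 0.078947

7.89%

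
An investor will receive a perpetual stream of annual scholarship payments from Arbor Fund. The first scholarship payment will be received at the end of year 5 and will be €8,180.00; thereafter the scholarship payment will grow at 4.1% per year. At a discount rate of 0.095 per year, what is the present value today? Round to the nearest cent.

€105366.62

Value at end of year 4: C₁ / (r − g) = €8,180.00 / (0.095 − 0.041) = €151,481.4815
Discount to today: PV = €151,481.4815 / (1 + 0.095)^4 = €151,481.4815 / 1.437661 = €105,366.62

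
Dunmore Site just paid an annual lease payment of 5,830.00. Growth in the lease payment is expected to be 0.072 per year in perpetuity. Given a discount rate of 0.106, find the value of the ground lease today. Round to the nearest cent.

D₁ = D₀ × (1 + g) = 5,830.00 × 1.072 = 6,249.7600
Growing perpetuity: P = D₁ / (r − g) = 6,249.7600 / (0.106 − 0.072) = 183,816.47

183816.47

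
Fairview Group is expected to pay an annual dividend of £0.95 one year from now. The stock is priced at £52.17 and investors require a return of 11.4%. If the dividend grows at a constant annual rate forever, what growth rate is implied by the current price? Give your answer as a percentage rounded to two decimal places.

P = D₁/(r−g) ⇒ g = r − D₁/P = 0.114 − £0.95/£52.17 = 0.095790

9.58%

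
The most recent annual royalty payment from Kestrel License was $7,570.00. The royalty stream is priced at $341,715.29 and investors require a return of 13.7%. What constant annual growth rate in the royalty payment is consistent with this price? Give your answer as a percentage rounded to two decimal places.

11.24%

P = D₀(1+g)/(r−g) ⇒ P(r−g) = D₀(1+g) ⇒ g(P+D₀) = P·r − D₀
g = (P·r − D₀)/(P + D₀) = ($341,715.29×0.137 − $7,570.00) / ($341,715.29 + $7,570.00) = 0.112358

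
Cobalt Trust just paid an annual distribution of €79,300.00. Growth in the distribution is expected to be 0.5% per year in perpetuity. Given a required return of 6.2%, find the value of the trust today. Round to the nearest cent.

€1398184.21

D₁ = D₀ × (1 + g) = €79,300.00 × 1.005 = €79,696.5000
Growing perpetuity: P = D₁ / (r − g) = €79,696.5000 / (0.062 − 0.005) = €1,398,184.21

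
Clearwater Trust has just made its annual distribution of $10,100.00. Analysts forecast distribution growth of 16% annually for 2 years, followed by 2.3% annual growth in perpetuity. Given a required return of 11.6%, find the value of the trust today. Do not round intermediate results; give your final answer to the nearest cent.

$141443.60

D_1 = 11716.00000
D_2 = 13590.56000
Terminal value at year 2: TV = D_2×(1+g_2)/(r−g_2) = 13903.14288/0.093 = 149496.16000
P_0 = D_1/(1+r)^1 + D_2/(1+r)^2 + TV/(1+r)^2
    = 10498.20789 + 10912.11572 + 120033.27295 = 141443.59656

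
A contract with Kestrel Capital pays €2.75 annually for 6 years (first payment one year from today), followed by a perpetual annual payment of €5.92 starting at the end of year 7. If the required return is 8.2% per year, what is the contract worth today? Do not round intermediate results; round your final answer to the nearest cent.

PV of 6-year annuity: €2.75 × [1 − (1+0.082)^−6] / 0.082 = 12.63615
Perpetuity value at year 6: €5.92 / 0.082 = 72.19512
PV of perpetuity: 72.19512 / (1+0.082)^6 = 44.99293
Total PV = 12.63615 + 44.99293 = 57.62908

€57.63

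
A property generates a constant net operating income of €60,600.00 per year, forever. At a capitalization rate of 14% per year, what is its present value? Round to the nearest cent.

€432857.14

Level perpetuity: PV = C / r = €60,600.00 / 0.14 = €432,857.14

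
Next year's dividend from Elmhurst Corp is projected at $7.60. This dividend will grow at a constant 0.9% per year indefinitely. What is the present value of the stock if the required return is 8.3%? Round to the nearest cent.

$102.70

Growing perpetuity: P = D₁ / (r − g) = $7.6000 / (0.083 − 0.009) = $102.70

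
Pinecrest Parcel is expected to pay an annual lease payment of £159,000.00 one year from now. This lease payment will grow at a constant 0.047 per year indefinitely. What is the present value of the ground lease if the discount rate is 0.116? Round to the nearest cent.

£2304347.83

Growing perpetuity: P = D₁ / (r − g) = £159,000.0000 / (0.116 − 0.047) = £2,304,347.83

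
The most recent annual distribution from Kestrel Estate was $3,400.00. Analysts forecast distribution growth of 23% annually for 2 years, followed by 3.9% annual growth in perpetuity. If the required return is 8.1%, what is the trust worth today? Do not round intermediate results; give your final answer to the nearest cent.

D_1 = 4182.00000
D_2 = 5143.86000
Terminal value at year 2: TV = D_2×(1+g_2)/(r−g_2) = 5344.47054/0.042 = 127249.29857
P_0 = D_1/(1+r)^1 + D_2/(1+r)^2 + TV/(1+r)^2
    = 3868.64015 + 4401.87547 + 108894.01458 = 117164.53020

$117164.53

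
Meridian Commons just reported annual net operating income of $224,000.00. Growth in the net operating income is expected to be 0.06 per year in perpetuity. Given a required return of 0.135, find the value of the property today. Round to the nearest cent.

$3165866.67

D₁ = D₀ × (1 + g) = $224,000.00 × 1.06 = $237,440.0000
Growing perpetuity: P = D₁ / (r − g) = $237,440.0000 / (0.135 − 0.06) = $3,165,866.67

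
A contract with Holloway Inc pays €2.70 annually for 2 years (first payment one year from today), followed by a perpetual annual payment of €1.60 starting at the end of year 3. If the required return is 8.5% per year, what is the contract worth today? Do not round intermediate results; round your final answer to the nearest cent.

PV of 2-year annuity: €2.70 × [1 − (1+0.085)^−2] / 0.085 = 4.78201
Perpetuity value at year 2: €1.60 / 0.085 = 18.82353
PV of perpetuity: 18.82353 / (1+0.085)^2 = 15.98975
Total PV = 4.78201 + 15.98975 = 20.77176

€20.77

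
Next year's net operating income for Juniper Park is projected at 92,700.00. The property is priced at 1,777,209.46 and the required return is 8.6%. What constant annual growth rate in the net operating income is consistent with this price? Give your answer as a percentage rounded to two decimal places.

3.38%

P = D₁/(r−g) ⇒ g = r − D₁/P = 0.086 − 92,700.00/1,777,209.46 = 0.033840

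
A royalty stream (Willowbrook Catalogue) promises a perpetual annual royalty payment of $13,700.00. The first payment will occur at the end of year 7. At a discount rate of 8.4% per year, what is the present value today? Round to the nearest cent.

$100523.03

Value at end of year 6: C / r = $13,700.00 / 0.084 = $163,095.2381
Discount to today: PV = $163,095.2381 / (1 + 0.084)^6 = $163,095.2381 / 1.622466 = $100,523.03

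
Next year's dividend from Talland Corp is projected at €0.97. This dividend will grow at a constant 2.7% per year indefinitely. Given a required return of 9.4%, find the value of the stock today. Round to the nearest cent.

€14.48

Growing perpetuity: P = D₁ / (r − g) = €0.9700 / (0.094 − 0.027) = €14.48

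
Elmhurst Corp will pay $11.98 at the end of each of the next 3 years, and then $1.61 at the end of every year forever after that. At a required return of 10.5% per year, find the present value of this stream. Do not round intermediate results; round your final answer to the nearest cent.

$40.90

PV of 3-year annuity: $11.98 × [1 − (1+0.105)^−3] / 0.105 = 29.53218
Perpetuity value at year 3: $1.61 / 0.105 = 15.33333
PV of perpetuity: 15.33333 / (1+0.105)^3 = 11.36448
Total PV = 29.53218 + 11.36448 = 40.89666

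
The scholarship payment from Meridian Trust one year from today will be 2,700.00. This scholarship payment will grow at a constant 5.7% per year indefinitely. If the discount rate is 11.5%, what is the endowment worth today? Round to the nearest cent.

46551.72

Growing perpetuity: P = D₁ / (r − g) = 2,700.0000 / (0.115 − 0.057) = 46,551.72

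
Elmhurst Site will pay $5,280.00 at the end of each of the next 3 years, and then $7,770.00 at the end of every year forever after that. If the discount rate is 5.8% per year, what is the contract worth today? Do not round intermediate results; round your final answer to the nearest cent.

$127285.01

PV of 3-year annuity: $5,280.00 × [1 − (1+0.058)^−3] / 0.058 = 14165.89081
Perpetuity value at year 3: $7,770.00 / 0.058 = 133965.51724
PV of perpetuity: 133965.51724 / (1+0.058)^3 = 113119.12110
Total PV = 14165.89081 + 113119.12110 = 127285.01191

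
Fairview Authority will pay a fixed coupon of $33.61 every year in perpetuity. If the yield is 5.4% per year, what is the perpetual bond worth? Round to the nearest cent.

Level perpetuity: PV = C / r = $33.61 / 0.054 = $622.41

$622.41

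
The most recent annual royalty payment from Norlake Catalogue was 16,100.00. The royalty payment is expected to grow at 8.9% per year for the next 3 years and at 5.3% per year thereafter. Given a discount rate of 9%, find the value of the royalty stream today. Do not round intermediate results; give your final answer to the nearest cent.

505148.79

D_1 = 17532.90000
D_2 = 19093.32810
D_3 = 20792.63430
Terminal value at year 3: TV = D_3×(1+g_2)/(r−g_2) = 21894.64392/0.037 = 591747.13294
P_0 = D_1/(1+r)^1 + D_2/(1+r)^2 + D_3/(1+r)^3 + TV/(1+r)^3
    = 16085.22936 + 16070.47227 + 16055.72871 + 456937.36043 = 505148.79077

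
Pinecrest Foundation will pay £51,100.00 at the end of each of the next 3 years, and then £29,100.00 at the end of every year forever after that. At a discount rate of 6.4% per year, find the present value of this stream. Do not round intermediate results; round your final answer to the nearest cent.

£513061.25

PV of 3-year annuity: £51,100.00 × [1 − (1+0.064)^−3] / 0.064 = 135586.30698
Perpetuity value at year 3: £29,100.00 / 0.064 = 454687.50000
PV of perpetuity: 454687.50000 / (1+0.064)^3 = 377474.94553
Total PV = 135586.30698 + 377474.94553 = 513061.25252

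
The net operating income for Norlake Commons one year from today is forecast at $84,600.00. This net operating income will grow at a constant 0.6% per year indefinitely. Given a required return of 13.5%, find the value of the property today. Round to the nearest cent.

Growing perpetuity: P = D₁ / (r − g) = $84,600.0000 / (0.135 − 0.006) = $655,813.95

$655813.95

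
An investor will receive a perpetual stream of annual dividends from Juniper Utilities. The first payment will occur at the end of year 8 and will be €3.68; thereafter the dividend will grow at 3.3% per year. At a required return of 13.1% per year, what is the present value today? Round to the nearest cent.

Value at end of year 7: C₁ / (r − g) = €3.68 / (0.131 − 0.033) = €37.5510
Discount to today: PV = €37.5510 / (1 + 0.131)^7 = €37.5510 / 2.367218 = €15.86

€15.86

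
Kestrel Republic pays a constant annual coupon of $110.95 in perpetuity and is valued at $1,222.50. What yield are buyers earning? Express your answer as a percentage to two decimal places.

9.08%

P = C/r ⇒ r = C/P = $110.95/$1,222.50 = 0.090757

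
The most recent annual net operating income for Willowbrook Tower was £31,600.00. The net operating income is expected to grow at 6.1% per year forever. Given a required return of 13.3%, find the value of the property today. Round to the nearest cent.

£465661.11

D₁ = D₀ × (1 + g) = £31,600.00 × 1.061 = £33,527.6000
Growing perpetuity: P = D₁ / (r − g) = £33,527.6000 / (0.133 − 0.061) = £465,661.11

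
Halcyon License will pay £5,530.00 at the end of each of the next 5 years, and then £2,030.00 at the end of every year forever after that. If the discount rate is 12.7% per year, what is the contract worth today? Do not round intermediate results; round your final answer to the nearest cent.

£28385.21

PV of 5-year annuity: £5,530.00 × [1 − (1+0.127)^−5] / 0.127 = 19593.51045
Perpetuity value at year 5: £2,030.00 / 0.127 = 15984.25197
PV of perpetuity: 15984.25197 / (1+0.127)^5 = 8791.69750
Total PV = 19593.51045 + 8791.69750 = 28385.20795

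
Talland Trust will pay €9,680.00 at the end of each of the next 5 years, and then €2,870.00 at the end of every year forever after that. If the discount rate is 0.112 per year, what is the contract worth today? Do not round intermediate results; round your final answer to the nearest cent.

PV of 5-year annuity: €9,680.00 × [1 − (1+0.112)^−5] / 0.112 = 35597.01609
Perpetuity value at year 5: €2,870.00 / 0.112 = 25625.00000
PV of perpetuity: 25625.00000 / (1+0.112)^5 = 15070.92601
Total PV = 35597.01609 + 15070.92601 = 50667.94210

€50667.94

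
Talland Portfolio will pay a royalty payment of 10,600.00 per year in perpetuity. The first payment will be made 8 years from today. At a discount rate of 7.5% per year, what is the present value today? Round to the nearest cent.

Value at end of year 7: C / r = 10,600.00 / 0.075 = 141,333.3333
Discount to today: PV = 141,333.3333 / (1 + 0.075)^7 = 141,333.3333 / 1.659049 = 85,189.36

85189.36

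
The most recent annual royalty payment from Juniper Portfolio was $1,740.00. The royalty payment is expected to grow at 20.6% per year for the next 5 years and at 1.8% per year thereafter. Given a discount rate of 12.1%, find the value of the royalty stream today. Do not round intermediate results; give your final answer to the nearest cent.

D_1 = 2098.44000
D_2 = 2530.71864
D_3 = 3052.04668
D_4 = 3680.76830
D_5 = 4439.00656
Terminal value at year 5: TV = D_5×(1+g_2)/(r−g_2) = 4518.90868/0.103 = 43872.89984
P_0 = D_1/(1+r)^1 + D_2/(1+r)^2 + D_3/(1+r)^3 + D_4/(1+r)^4 + D_5/(1+r)^5 + TV/(1+r)^5
    = 1871.93577 + 2013.87559 + 2166.57803 + 2330.85914 + 2507.59690 + 24783.82179 = 35674.66722

$35674.67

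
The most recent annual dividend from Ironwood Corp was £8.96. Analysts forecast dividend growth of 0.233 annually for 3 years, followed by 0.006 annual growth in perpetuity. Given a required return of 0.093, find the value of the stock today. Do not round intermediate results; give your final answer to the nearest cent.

D_1 = 11.04768
D_2 = 13.62179
D_3 = 16.79567
Terminal value at year 3: TV = D_3×(1+g_2)/(r−g_2) = 16.89644/0.087 = 194.21196
P_0 = D_1/(1+r)^1 + D_2/(1+r)^2 + D_3/(1+r)^3 + TV/(1+r)^3
    = 10.10767 + 11.40234 + 12.86284 + 148.73579 = 183.10863

£183.11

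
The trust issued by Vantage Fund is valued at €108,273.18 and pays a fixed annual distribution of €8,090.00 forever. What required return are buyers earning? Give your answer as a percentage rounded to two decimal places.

P = C/r ⇒ r = C/P = €8,090.00/€108,273.18 = 0.074718

7.47%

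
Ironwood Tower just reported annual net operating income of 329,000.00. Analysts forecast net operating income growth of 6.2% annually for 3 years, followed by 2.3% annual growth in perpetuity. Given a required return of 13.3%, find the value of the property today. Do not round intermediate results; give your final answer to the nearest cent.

D_1 = 349398.00000
D_2 = 371060.67600
D_3 = 394066.43791
Terminal value at year 3: TV = D_3×(1+g_2)/(r−g_2) = 403129.96598/0.11 = 3664817.87258
P_0 = D_1/(1+r)^1 + D_2/(1+r)^2 + D_3/(1+r)^3 + TV/(1+r)^3
    = 308383.05384 + 289058.07871 + 270944.11261 + 2519780.24729 = 3388165.49245

3388165.49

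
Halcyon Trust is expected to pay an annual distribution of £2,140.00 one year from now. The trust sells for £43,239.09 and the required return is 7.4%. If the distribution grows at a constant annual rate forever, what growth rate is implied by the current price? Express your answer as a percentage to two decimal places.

2.45%

P = D₁/(r−g) ⇒ g = r − D₁/P = 0.074 − £2,140.00/£43,239.09 = 0.024508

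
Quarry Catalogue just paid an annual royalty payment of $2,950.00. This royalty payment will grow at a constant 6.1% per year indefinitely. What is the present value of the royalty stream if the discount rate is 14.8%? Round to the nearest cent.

$35976.44

D₁ = D₀ × (1 + g) = $2,950.00 × 1.061 = $3,129.9500
Growing perpetuity: P = D₁ / (r − g) = $3,129.9500 / (0.148 − 0.061) = $35,976.44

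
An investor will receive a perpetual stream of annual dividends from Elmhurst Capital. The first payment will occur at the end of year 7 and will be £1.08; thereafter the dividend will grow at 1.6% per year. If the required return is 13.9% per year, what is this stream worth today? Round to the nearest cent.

£4.02

Value at end of year 6: C₁ / (r − g) = £1.08 / (0.139 − 0.016) = £8.7805
Discount to today: PV = £8.7805 / (1 + 0.139)^6 = £8.7805 / 2.183445 = £4.02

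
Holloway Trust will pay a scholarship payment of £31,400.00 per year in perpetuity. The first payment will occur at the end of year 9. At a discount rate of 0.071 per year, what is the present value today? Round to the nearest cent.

£255479.19

Value at end of year 8: C / r = £31,400.00 / 0.071 = £442,253.5211
Discount to today: PV = £442,253.5211 / (1 + 0.071)^8 = £442,253.5211 / 1.731075 = £255,479.19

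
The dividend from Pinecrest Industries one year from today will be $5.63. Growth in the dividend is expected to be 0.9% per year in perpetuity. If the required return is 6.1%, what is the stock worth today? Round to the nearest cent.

Growing perpetuity: P = D₁ / (r − g) = $5.6300 / (0.061 − 0.009) = $108.27

$108.27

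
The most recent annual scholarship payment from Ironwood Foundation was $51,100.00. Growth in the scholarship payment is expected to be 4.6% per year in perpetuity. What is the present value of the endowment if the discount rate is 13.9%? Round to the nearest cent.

D₁ = D₀ × (1 + g) = $51,100.00 × 1.046 = $53,450.6000
Growing perpetuity: P = D₁ / (r − g) = $53,450.6000 / (0.139 − 0.046) = $574,737.63

$574737.63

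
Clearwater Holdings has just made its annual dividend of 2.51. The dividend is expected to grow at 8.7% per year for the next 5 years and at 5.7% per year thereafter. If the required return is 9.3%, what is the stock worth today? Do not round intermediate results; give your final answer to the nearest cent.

84.04

D_1 = 2.72837
D_2 = 2.96574
D_3 = 3.22376
D_4 = 3.50422
D_5 = 3.80909
Terminal value at year 5: TV = D_5×(1+g_2)/(r−g_2) = 4.02621/0.036 = 111.83917
P_0 = D_1/(1+r)^1 + D_2/(1+r)^2 + D_3/(1+r)^3 + D_4/(1+r)^4 + D_5/(1+r)^5 + TV/(1+r)^5
    = 2.49622 + 2.48252 + 2.46889 + 2.45534 + 2.44186 + 71.69570 = 84.04053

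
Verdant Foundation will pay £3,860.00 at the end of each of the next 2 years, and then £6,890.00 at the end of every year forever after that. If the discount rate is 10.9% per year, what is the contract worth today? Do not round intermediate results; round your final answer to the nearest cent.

PV of 2-year annuity: £3,860.00 × [1 − (1+0.109)^−2] / 0.109 = 6619.12819
Perpetuity value at year 2: £6,890.00 / 0.109 = 63211.00917
PV of perpetuity: 63211.00917 / (1+0.109)^2 = 51396.03683
Total PV = 6619.12819 + 51396.03683 = 58015.16502

£58015.17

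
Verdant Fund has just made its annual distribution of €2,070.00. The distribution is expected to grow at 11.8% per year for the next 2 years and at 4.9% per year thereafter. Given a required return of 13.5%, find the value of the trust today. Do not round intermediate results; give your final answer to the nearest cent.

€28545.94

D_1 = 2314.26000
D_2 = 2587.34268
Terminal value at year 2: TV = D_2×(1+g_2)/(r−g_2) = 2714.12247/0.086 = 31559.56362
P_0 = D_1/(1+r)^1 + D_2/(1+r)^2 + TV/(1+r)^2
    = 2038.99559 + 2008.45557 + 24498.48716 = 28545.93833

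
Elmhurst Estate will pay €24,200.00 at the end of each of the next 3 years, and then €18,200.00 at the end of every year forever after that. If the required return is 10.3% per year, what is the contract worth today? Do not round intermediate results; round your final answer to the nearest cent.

PV of 3-year annuity: €24,200.00 × [1 − (1+0.103)^−3] / 0.103 = 59865.38254
Perpetuity value at year 3: €18,200.00 / 0.103 = 176699.02913
PV of perpetuity: 176699.02913 / (1+0.103)^3 = 131676.30341
Total PV = 59865.38254 + 131676.30341 = 191541.68596

€191541.69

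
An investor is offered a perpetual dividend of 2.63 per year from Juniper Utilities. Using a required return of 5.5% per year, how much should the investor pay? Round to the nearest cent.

Level perpetuity: PV = C / r = 2.63 / 0.055 = 47.82

47.82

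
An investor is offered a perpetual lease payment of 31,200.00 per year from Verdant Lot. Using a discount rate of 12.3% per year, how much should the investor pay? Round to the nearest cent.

253658.54

Level perpetuity: PV = C / r = 31,200.00 / 0.123 = 253,658.54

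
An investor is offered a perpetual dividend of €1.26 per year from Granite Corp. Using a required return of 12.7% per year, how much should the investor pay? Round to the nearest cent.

Level perpetuity: PV = C / r = €1.26 / 0.127 = €9.92

€9.92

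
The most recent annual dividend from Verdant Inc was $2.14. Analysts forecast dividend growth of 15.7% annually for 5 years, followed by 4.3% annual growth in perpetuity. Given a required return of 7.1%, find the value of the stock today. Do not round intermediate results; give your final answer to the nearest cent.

D_1 = 2.47598
D_2 = 2.86471
D_3 = 3.31447
D_4 = 3.83484
D_5 = 4.43691
Terminal value at year 5: TV = D_5×(1+g_2)/(r−g_2) = 4.62770/0.028 = 165.27488
P_0 = D_1/(1+r)^1 + D_2/(1+r)^2 + D_3/(1+r)^3 + D_4/(1+r)^4 + D_5/(1+r)^5 + TV/(1+r)^5
    = 2.31184 + 2.49748 + 2.69802 + 2.91467 + 3.14871 + 117.28960 = 130.86032

$130.86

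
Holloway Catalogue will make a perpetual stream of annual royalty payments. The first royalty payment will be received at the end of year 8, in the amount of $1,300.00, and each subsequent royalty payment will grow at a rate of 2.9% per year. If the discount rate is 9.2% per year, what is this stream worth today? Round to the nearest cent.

Value at end of year 7: C₁ / (r − g) = $1,300.00 / (0.092 − 0.029) = $20,634.9206
Discount to today: PV = $20,634.9206 / (1 + 0.092)^7 = $20,634.9206 / 1.851648 = $11,144.08

$11144.08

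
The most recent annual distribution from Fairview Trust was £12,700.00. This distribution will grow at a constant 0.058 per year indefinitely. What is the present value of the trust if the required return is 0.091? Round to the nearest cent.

D₁ = D₀ × (1 + g) = £12,700.00 × 1.058 = £13,436.6000
Growing perpetuity: P = D₁ / (r − g) = £13,436.6000 / (0.091 − 0.058) = £407,169.70

£407169.70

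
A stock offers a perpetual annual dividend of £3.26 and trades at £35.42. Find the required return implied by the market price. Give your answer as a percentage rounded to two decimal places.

P = C/r ⇒ r = C/P = £3.26/£35.42 = 0.092038

9.20%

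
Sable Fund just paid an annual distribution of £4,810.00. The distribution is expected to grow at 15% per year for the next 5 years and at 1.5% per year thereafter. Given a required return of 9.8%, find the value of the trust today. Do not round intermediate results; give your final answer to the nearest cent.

£101823.33

D_1 = 5531.50000
D_2 = 6361.22500
D_3 = 7315.40875
D_4 = 8412.72006
D_5 = 9674.62807
Terminal value at year 5: TV = D_5×(1+g_2)/(r−g_2) = 9819.74749/0.083 = 118310.21076
P_0 = D_1/(1+r)^1 + D_2/(1+r)^2 + D_3/(1+r)^3 + D_4/(1+r)^4 + D_5/(1+r)^5 + TV/(1+r)^5
    = 5037.79599 + 5276.38014 + 5526.26335 + 5787.98074 + 6062.09276 + 74132.82111 = 101823.33410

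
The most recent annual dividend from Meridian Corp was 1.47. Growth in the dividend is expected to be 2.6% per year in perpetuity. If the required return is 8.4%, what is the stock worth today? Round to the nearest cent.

26.00

D₁ = D₀ × (1 + g) = 1.47 × 1.026 = 1.5082
Growing perpetuity: P = D₁ / (r − g) = 1.5082 / (0.084 − 0.026) = 26.00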